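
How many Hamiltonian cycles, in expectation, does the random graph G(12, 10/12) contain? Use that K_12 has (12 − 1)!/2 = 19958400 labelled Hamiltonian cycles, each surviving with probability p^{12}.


K_12 has (12 − 1)!/2 = 19958400 labelled Hamiltonian cycles.
For each such Hamiltonian cycle H, let X_H = 1 if all 12 edges of H are present in G. Then P[X_H = 1] = p^{12} = (5/6)^{12} = 244140625/2176782336.
Summing the indicators: E[X] = Σ_H E[X_H] = 19958400 · p^{12} = 19958400 · 244140625/2176782336 = 469970703125/209952.
Numerically: E[X] ≈ 2.24e+06.

E[X] = 19958400 · (5/6)^{12} = 469970703125/209952 ≈ 2.24e+06.


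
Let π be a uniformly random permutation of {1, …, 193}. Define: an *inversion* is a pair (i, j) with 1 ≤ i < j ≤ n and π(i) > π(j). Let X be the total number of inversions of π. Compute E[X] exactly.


Write X = Σ X_I over the C(193, 2) = 18528 pairs i < j, with X_I the indicator of one inversion.
There are 18528 indicators.
For each fixed pair i < j, the values π(i) and π(j) are two distinct elements of {1, …, 193} in uniformly random order; by symmetry P[π(i) > π(j)] = 1/2.
By linearity: E[X] = 18528 · (1/2) = C(193, 2) · (1/2) = 18528/2 = 9264 ≈ 9264.0000.

E[X] = 9264 = 9264.0000.


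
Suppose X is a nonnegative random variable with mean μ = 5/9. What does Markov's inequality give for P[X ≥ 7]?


μ = E[X] = 5/9, a = 7.
Markov: P[X ≥ 7] ≤ μ/a = (5/9)/7 = 5/63.
Numerically: ≈ 0.0794.
(Since a = 7 > μ = 0.5556, the bound 5/63 is < 1 and informative.)

P[X ≥ 7] ≤ 5/63 ≈ 0.0794.


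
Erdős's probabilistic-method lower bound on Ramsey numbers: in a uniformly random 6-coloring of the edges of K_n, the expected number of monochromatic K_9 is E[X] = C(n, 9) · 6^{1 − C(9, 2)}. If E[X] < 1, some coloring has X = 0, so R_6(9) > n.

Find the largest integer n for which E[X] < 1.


We need C(n, 9) · 6^{1 − 36} < 1, i.e. C(n, 9) < 6^{36 − 1} = 1719070799748422591028658176.
Check values of n near the boundary:
  n = 4405: C(4405, 9) = 1706862792900636302463627150; 1706862792900636302463627150 < 1719070799748422591028658176? YES
  n = 4406: C(4406, 9) = 1710356485221788389505285700; 1710356485221788389505285700 < 1719070799748422591028658176? YES
  n = 4407: C(4407, 9) = 1713856532599459170657070050; 1713856532599459170657070050 < 1719070799748422591028658176? YES
  n = 4408: C(4408, 9) = 1717362945146264156457459600; 1717362945146264156457459600 < 1719070799748422591028658176? YES
  n = 4409: C(4409, 9) = 1720875732988608787686577131; 1720875732988608787686577131 < 1719070799748422591028658176? NO
The largest n with C(n, 9) < 1719070799748422591028658176 is n = 4408 (where E[X] = 35778394690547169926197075/35813974994758803979763712 ≈ 0.9990065). Hence R_6(9) > 4408, i.e. R_6(9) ≥ 4409.

Largest n = 4408; hence R_6(9) > 4408.


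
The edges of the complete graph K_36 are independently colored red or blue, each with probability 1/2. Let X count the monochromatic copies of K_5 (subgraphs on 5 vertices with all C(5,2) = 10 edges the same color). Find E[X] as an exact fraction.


Let X = Σ_S X_S over the C(36, 5) = 376992 subsets S of size 5, where X_S = 1 if the K_5 on S is monochromatic.
For a fixed S, the K_5 on S has C(5, 2) = 10 edges. P[all 10 edges red] = (1/2)^10, and likewise for blue, so P[monochromatic] = 2·(1/2)^10 = 2^{1 − 10} = 1/512.
By linearity of expectation: E[X] = C(36, 5) · 2^{1 − 10} = 376992 · 1/512 = 11781/16.
Numerically: E[X] ≈ 736.312500.

E[X] = C(36,5)·2^(1−C(5,2)) = 11781/16 ≈ 736.312500.


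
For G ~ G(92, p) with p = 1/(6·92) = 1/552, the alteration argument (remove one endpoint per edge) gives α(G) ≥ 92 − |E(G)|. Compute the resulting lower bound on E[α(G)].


E[|E(G)|] = C(92, 2)·p = 4186 · (1/552) = 91/12.
E[α(G)] ≥ n − E[|E(G)|] = 92 − 91/12 = 1013/12.
Numerically: ≈ 84.416667.
(This is only a lower bound; the true E[α(G)] may be larger.)

E[α(G)] ≥ 1013/12 ≈ 84.416667.


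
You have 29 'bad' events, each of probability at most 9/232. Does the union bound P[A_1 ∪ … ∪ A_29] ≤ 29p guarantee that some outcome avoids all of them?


Union bound: P[∪_{i=1}^{29} A_i] ≤ Σ_i P[A_i] ≤ 29·p = 29·(9/232) = 9/8.
Numerically: 9/8 ≈ 1.125000.
Is 9/8 < 1? NO.
Since the bound 9/8 is ≥ 1, the union bound is uninformative here; it does NOT by itself certify existence.

29·p = 9/8 ≈ 1.125000; existence NOT certified by the union bound.


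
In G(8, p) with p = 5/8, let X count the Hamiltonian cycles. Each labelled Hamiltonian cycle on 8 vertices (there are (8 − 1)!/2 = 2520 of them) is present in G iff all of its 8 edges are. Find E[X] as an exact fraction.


K_8 has (8 − 1)!/2 = 2520 labelled Hamiltonian cycles.
For each such Hamiltonian cycle H, let X_H = 1 if all 8 edges of H are present in G. Then P[X_H = 1] = p^{8} = (5/8)^{8} = 390625/16777216.
Summing the indicators: E[X] = Σ_H E[X_H] = 2520 · p^{8} = 2520 · 390625/16777216 = 123046875/2097152.
Numerically: E[X] ≈ 58.67.

E[X] = 2520 · (5/8)^{8} = 123046875/2097152 ≈ 58.67.


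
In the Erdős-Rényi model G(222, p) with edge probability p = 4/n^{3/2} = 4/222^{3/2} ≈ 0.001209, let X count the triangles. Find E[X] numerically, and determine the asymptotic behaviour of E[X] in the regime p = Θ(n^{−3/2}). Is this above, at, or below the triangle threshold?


Number of potential triangles: C(222, 3) = 1798940.
Each occurs with probability p³ ≈ (0.001209)³ ≈ 1.768445e-09.
By linearity: E[X] = C(222, 3)·p³ ≈ 1798940 · 1.768445e-09 ≈ 0.0032.
Since α = 3/2 > 1, p = c/n^{3/2} = o(1/n) is below the triangle threshold p ~ 1/n. Asymptotically E[X] ~ (c³/6)·n^{3(1−α)} = (4³/6)·n^{-1.5} → 0, so by Markov's inequality G has no triangles w.h.p.

E[X] ≈ 0.0032; in regime p = Θ(1/n^{3/2}) E[X] tends to 0 (below the triangle threshold p ~ 1/n).


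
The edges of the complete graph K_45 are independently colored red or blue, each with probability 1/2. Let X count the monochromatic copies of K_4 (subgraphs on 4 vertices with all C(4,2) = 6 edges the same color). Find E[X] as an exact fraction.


Let X = Σ_S X_S over the C(45, 4) = 148995 subsets S of size 4, where X_S = 1 if the K_4 on S is monochromatic.
For a fixed S, the K_4 on S has C(4, 2) = 6 edges. P[all 6 edges red] = (1/2)^6, and likewise for blue, so P[monochromatic] = 2·(1/2)^6 = 2^{1 − 6} = 1/32.
By linearity: E[X] = C(45, 4) · 2^{1 − 6} = 148995 · 1/32 = 148995/32.
Numerically: E[X] ≈ 4656.093750.

E[X] = C(45,4)·2^(1−C(4,2)) = 148995/32 ≈ 4656.093750.


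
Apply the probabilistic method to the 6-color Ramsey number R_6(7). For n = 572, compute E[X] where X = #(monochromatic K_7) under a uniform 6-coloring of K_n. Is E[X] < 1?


E[X] = C(572, 7) · 6^{1 − 21} = 3831215212271304 · 6^{−20} = 3831215212271304/3656158440062976.
As a reduced fraction: E[X] = 17737107464219/16926659444736 ≈ 1.0479.
Is E[X] < 1? NO.
Since E[X] ≥ 1, the first-moment bound is inconclusive at n = 572; it does NOT by itself certify R_6(7) > 572.

E[X] = 17737107464219/16926659444736 ≈ 1.0479; E[X] ≥ 1; first-moment method inconclusive here.


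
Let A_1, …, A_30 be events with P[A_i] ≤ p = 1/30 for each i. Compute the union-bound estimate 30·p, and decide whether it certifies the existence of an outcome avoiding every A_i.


Union bound: P[∪_{i=1}^{30} A_i] ≤ Σ_i P[A_i] ≤ 30·p = 30·(1/30) = 1.
Numerically: 1 ≈ 1.00000.
Is 1 < 1? NO.
Since the bound 1 is ≥ 1, the union bound is uninformative here; it does NOT by itself certify existence.

30·p = 1 ≈ 1.00000; existence NOT certified by the union bound.


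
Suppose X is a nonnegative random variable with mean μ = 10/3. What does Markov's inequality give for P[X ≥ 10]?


μ = E[X] = 10/3, a = 10.
Markov: P[X ≥ 10] ≤ μ/a = (10/3)/10 = 1/3.
Numerically: ≈ 0.33333.
(Since a = 10 > μ = 3.33333, the bound 1/3 is < 1 and informative.)

P[X ≥ 10] ≤ 1/3 ≈ 0.33333.


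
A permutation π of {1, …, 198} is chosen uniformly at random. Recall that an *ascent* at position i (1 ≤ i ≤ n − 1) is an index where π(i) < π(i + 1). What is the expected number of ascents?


Write X = Σ X_I over i = 1, …, 197, with X_I the indicator of one ascent.
There are 197 indicators.
For each fixed i, the pair (π(i), π(i+1)) is a uniformly random ordered pair of distinct values from {1, …, 198}; by symmetry P[π(i) < π(i+1)] = 1/2.
By linearity: E[X] = 197 · (1/2) = (198 − 1) · (1/2) = 197/2 ≈ 98.500000.

E[X] = 197/2 = 98.500000.


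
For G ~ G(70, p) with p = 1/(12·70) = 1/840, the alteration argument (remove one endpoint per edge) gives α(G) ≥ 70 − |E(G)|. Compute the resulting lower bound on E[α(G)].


E[|E(G)|] = C(70, 2)·p = 2415 · (1/840) = 23/8.
E[α(G)] ≥ n − E[|E(G)|] = 70 − 23/8 = 537/8.
Numerically: ≈ 67.1250.
(This is only a lower bound; the true E[α(G)] may be larger.)

E[α(G)] ≥ 537/8 ≈ 67.1250.


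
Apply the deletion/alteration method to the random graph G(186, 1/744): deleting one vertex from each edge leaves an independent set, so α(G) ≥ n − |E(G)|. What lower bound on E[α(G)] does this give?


E[|E(G)|] = C(186, 2)·p = 17205 · (1/744) = 185/8.
E[α(G)] ≥ n − E[|E(G)|] = 186 − 185/8 = 1303/8.
Numerically: ≈ 162.875.
(This is only a lower bound; the true E[α(G)] may be larger.)

E[α(G)] ≥ 1303/8 ≈ 162.875.


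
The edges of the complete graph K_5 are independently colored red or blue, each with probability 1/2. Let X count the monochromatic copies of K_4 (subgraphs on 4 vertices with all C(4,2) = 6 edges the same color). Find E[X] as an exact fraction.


Let X = Σ_S X_S over the C(5, 4) = 5 subsets S of size 4, where X_S = 1 if the K_4 on S is monochromatic.
For a fixed S, the K_4 on S has C(4, 2) = 6 edges. P[all 6 edges red] = (1/2)^6, and likewise for blue, so P[monochromatic] = 2·(1/2)^6 = 2^{1 − 6} = 1/32.
By linearity: E[X] = C(5, 4) · 2^{1 − 6} = 5 · 1/32 = 5/32.
Numerically: E[X] ≈ 0.156.

E[X] = C(5,4)·2^(1−C(4,2)) = 5/32 ≈ 0.156.


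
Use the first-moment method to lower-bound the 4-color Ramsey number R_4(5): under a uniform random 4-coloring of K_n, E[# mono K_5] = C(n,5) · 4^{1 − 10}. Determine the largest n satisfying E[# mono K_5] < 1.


We need C(n, 5) · 4^{1 − 10} < 1, i.e. C(n, 5) < 4^{10 − 1} = 262144.
Check values of n near the boundary:
  n = 28: C(28, 5) = 98280; 98280 < 262144? YES
  n = 29: C(29, 5) = 118755; 118755 < 262144? YES
  n = 30: C(30, 5) = 142506; 142506 < 262144? YES
  n = 31: C(31, 5) = 169911; 169911 < 262144? YES
  n = 32: C(32, 5) = 201376; 201376 < 262144? YES
  n = 33: C(33, 5) = 237336; 237336 < 262144? YES
  n = 34: C(34, 5) = 278256; 278256 < 262144? NO
  n = 35: C(35, 5) = 324632; 324632 < 262144? NO
The largest n with C(n, 5) < 262144 is n = 33 (where E[X] = 29667/32768 ≈ 0.905365). Hence R_4(5) > 33, i.e. R_4(5) ≥ 34.

Largest n = 33; hence R_4(5) > 33.


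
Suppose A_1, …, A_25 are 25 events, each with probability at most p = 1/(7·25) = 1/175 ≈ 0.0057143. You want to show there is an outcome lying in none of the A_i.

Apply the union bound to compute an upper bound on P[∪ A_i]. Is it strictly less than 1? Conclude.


Union bound: P[∪_{i=1}^{25} A_i] ≤ Σ_i P[A_i] ≤ 25·p = 25·(1/175) = 1/7.
Numerically: 1/7 ≈ 0.1428571.
Is 1/7 < 1? YES.
Since P[∪ A_i] ≤ 1/7 < 1, the complement has P[∩ A_i^c] ≥ 1 − 1/7 = 6/7 > 0, so some outcome avoids every A_i.

25·p = 1/7 ≈ 0.1428571; existence CERTIFIED by the union bound.


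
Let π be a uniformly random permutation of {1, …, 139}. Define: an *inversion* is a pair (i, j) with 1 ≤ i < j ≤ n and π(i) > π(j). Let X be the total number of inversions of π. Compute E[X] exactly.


Write X = Σ X_I over the C(139, 2) = 9591 pairs i < j, with X_I the indicator of one inversion.
There are 9591 indicators.
For each fixed pair i < j, the values π(i) and π(j) are two distinct elements of {1, …, 139} in uniformly random order; by symmetry P[π(i) > π(j)] = 1/2.
By linearity: E[X] = 9591 · (1/2) = C(139, 2) · (1/2) = 9591/2 = 9591/2 ≈ 4795.500000.

E[X] = 9591/2 = 4795.500000.


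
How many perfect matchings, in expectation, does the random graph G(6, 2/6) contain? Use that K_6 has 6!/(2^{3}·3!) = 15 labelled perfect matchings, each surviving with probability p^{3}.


K_6 has 6!/(2^{3}·3!) = 15 labelled perfect matchings.
For each such perfect matching H, let X_H = 1 if all 3 edges of H are present in G. Then P[X_H = 1] = p^{3} = (1/3)^{3} = 1/27.
Summing the indicators: E[X] = Σ_H E[X_H] = 15 · p^{3} = 15 · 1/27 = 5/9.
Numerically: E[X] ≈ 0.5556.

E[X] = 15 · (1/3)^{3} = 5/9 ≈ 0.5556.


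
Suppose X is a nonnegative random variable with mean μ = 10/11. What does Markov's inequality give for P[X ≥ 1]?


μ = E[X] = 10/11, a = 1.
Markov: P[X ≥ 1] ≤ μ/a = (10/11)/1 = 10/11.
Numerically: ≈ 0.9091.
(Since a = 1 > μ = 0.9091, the bound 10/11 is < 1 and informative.)

P[X ≥ 1] ≤ 10/11 ≈ 0.9091.


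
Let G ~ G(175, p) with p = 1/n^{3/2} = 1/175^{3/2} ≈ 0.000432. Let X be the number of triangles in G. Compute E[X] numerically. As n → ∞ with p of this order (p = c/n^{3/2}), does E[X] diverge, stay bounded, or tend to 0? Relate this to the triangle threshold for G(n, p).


Number of potential triangles: C(175, 3) = 877975.
Each occurs with probability p³ ≈ (0.000432)³ ≈ 8.05988e-11.
By linearity: E[X] = C(175, 3)·p³ ≈ 877975 · 8.05988e-11 ≈ 0.000.
Since α = 3/2 > 1, p = c/n^{3/2} = o(1/n) is below the triangle threshold p ~ 1/n. Asymptotically E[X] ~ (c³/6)·n^{3(1−α)} = (1³/6)·n^{-1.5} → 0, so by Markov's inequality G has no triangles w.h.p.

E[X] ≈ 0.000; in regime p = Θ(1/n^{3/2}) E[X] tends to 0 (below the triangle threshold p ~ 1/n).


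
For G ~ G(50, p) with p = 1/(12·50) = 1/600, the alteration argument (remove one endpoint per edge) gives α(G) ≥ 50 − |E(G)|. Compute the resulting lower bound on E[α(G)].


E[|E(G)|] = C(50, 2)·p = 1225 · (1/600) = 49/24.
E[α(G)] ≥ n − E[|E(G)|] = 50 − 49/24 = 1151/24.
Numerically: ≈ 47.95833.
(This is only a lower bound; the true E[α(G)] may be larger.)

E[α(G)] ≥ 1151/24 ≈ 47.95833.


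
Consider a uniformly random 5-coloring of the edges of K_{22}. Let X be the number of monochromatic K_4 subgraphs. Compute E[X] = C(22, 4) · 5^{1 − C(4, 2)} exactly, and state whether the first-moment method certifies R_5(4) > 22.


E[X] = C(22, 4) · 5^{1 − 6} = 7315 · 5^{−5} = 7315/3125.
As a reduced fraction: E[X] = 1463/625 ≈ 2.34080.
Is E[X] < 1? NO.
Since E[X] ≥ 1, the first-moment bound is inconclusive at n = 22; it does NOT by itself certify R_5(4) > 22.

E[X] = 1463/625 ≈ 2.34080; E[X] ≥ 1; first-moment method inconclusive here.


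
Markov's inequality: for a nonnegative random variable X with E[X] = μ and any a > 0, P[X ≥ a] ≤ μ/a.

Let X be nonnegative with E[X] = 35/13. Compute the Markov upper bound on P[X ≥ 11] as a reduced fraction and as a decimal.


μ = E[X] = 35/13, a = 11.
Markov: P[X ≥ 11] ≤ μ/a = (35/13)/11 = 35/143.
Numerically: ≈ 0.24476.
(Since a = 11 > μ = 2.69231, the bound 35/143 is < 1 and informative.)

P[X ≥ 11] ≤ 35/143 ≈ 0.24476.


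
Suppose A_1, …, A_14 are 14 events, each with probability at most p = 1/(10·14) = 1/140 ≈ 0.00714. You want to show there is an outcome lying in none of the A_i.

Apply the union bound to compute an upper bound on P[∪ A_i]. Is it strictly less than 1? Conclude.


Union bound: P[∪_{i=1}^{14} A_i] ≤ Σ_i P[A_i] ≤ 14·p = 14·(1/140) = 1/10.
Numerically: 1/10 ≈ 0.10000.
Is 1/10 < 1? YES.
Since P[∪ A_i] ≤ 1/10 < 1, the complement has P[∩ A_i^c] ≥ 1 − 1/10 = 9/10 > 0, so some outcome avoids every A_i.

14·p = 1/10 ≈ 0.10000; existence CERTIFIED by the union bound.


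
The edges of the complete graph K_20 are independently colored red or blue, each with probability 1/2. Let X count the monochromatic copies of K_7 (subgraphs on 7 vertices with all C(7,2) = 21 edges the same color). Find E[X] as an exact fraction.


Let X = Σ_S X_S over the C(20, 7) = 77520 subsets S of size 7, where X_S = 1 if the K_7 on S is monochromatic.
For a fixed S, the K_7 on S has C(7, 2) = 21 edges. P[all 21 edges red] = (1/2)^21, and likewise for blue, so P[monochromatic] = 2·(1/2)^21 = 2^{1 − 21} = 1/1048576.
By linearity of expectation: E[X] = C(20, 7) · 2^{1 − 21} = 77520 · 1/1048576 = 4845/65536.
Numerically: E[X] ≈ 0.07393.

E[X] = C(20,7)·2^(1−C(7,2)) = 4845/65536 ≈ 0.07393.


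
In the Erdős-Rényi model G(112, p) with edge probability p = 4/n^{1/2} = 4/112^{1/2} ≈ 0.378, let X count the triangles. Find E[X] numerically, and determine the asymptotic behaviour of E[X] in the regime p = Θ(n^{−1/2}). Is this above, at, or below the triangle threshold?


Number of potential triangles: C(112, 3) = 227920.
Each occurs with probability p³ ≈ (0.378)³ ≈ 5.399492e-02.
By linearity: E[X] = C(112, 3)·p³ ≈ 227920 · 5.399492e-02 ≈ 12306.5232.
Since α = 1/2 < 1, p = c/n^{1/2} ≫ 1/n is above the triangle threshold p ~ 1/n. Asymptotically E[X] ~ (c³/6)·n^{3(1−α)} = (4³/6)·n^{1.5} → ∞; triangles are abundant w.h.p.

E[X] ≈ 12306.5232; in regime p = Θ(1/n^{1/2}) E[X] diverges (above the triangle threshold p ~ 1/n).


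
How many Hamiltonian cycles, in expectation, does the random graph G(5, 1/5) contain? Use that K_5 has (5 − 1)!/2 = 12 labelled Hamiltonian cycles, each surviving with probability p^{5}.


K_5 has (5 − 1)!/2 = 12 labelled Hamiltonian cycles.
For each such Hamiltonian cycle H, let X_H = 1 if all 5 edges of H are present in G. Then P[X_H = 1] = p^{5} = (1/5)^{5} = 1/3125.
By linearity: E[X] = Σ_H E[X_H] = 12 · p^{5} = 12 · 1/3125 = 12/3125.
Numerically: E[X] ≈ 0.00384.

E[X] = 12 · (1/5)^{5} = 12/3125 ≈ 0.00384.


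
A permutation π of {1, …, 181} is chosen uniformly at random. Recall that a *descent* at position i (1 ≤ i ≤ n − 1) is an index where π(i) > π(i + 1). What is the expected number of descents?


Write X = Σ X_I over i = 1, …, 180, with X_I the indicator of one descent.
There are 180 indicators.
For each fixed i, the pair (π(i), π(i+1)) is a uniformly random ordered pair of distinct values from {1, …, 181}; by symmetry P[π(i) > π(i+1)] = 1/2.
By linearity: E[X] = 180 · (1/2) = (181 − 1) · (1/2) = 90 ≈ 90.0000.

E[X] = 90 = 90.0000.


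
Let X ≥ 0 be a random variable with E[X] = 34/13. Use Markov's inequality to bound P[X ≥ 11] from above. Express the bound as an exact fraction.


μ = E[X] = 34/13, a = 11.
Markov: P[X ≥ 11] ≤ μ/a = (34/13)/11 = 34/143.
Numerically: ≈ 0.2378.
(Since a = 11 > μ = 2.6154, the bound 34/143 is < 1 and informative.)

P[X ≥ 11] ≤ 34/143 ≈ 0.2378.


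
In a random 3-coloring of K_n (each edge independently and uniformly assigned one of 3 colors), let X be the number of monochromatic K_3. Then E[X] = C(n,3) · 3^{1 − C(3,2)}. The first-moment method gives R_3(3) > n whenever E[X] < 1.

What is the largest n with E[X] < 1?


We need C(n, 3) · 3^{1 − 3} < 1, i.e. C(n, 3) < 3^{3 − 1} = 9.
Check values of n near the boundary:
  n = 3: C(3, 3) = 1; 1 < 9? YES
  n = 4: C(4, 3) = 4; 4 < 9? YES
  n = 5: C(5, 3) = 10; 10 < 9? NO
  n = 6: C(6, 3) = 20; 20 < 9? NO
The largest n with C(n, 3) < 9 is n = 4 (where E[X] = 4/9 ≈ 0.4444). Hence R_3(3) > 4, i.e. R_3(3) ≥ 5.

Largest n = 4; hence R_3(3) > 4.


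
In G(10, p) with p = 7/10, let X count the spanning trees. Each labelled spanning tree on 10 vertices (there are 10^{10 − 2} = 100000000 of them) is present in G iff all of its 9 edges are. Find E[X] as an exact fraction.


K_10 has 10^{10 − 2} = 100000000 labelled spanning trees.
For each such spanning tree H, let X_H = 1 if all 9 edges of H are present in G. Then P[X_H = 1] = p^{9} = (7/10)^{9} = 40353607/1000000000.
By linearity of expectation: E[X] = Σ_H E[X_H] = 100000000 · p^{9} = 100000000 · 40353607/1000000000 = 40353607/10.
Numerically: E[X] ≈ 4.0354e+06.

E[X] = 100000000 · (7/10)^{9} = 40353607/10 ≈ 4.0354e+06.


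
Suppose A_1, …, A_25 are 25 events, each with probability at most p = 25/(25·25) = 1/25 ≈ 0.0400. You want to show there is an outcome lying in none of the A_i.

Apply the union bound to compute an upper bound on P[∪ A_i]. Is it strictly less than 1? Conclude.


Union bound: P[∪_{i=1}^{25} A_i] ≤ Σ_i P[A_i] ≤ 25·p = 25·(1/25) = 1.
Numerically: 1 ≈ 1.0000.
Is 1 < 1? NO.
Since the bound 1 is ≥ 1, the union bound is uninformative here; it does NOT by itself certify existence.

25·p = 1 ≈ 1.0000; existence NOT certified by the union bound.


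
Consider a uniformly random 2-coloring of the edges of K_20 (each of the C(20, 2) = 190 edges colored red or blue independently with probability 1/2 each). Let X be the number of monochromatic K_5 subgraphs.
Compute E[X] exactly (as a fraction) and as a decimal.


Let X = Σ_S X_S over the C(20, 5) = 15504 subsets S of size 5, where X_S = 1 if the K_5 on S is monochromatic.
For a fixed S, the K_5 on S has C(5, 2) = 10 edges. P[all 10 edges red] = (1/2)^10, and likewise for blue, so P[monochromatic] = 2·(1/2)^10 = 2^{1 − 10} = 1/512.
By linearity of expectation: E[X] = C(20, 5) · 2^{1 − 10} = 15504 · 1/512 = 969/32.
Numerically: E[X] ≈ 30.281.

E[X] = C(20,5)·2^(1−C(5,2)) = 969/32 ≈ 30.281.


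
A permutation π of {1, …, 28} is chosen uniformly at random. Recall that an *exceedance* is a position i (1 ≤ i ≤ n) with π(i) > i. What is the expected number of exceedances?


Write X = Σ_{i=1}^{28} X_i, where X_i = 1_{π(i) > i}.
For each fixed i, π(i) is uniform over {1, …, 28} (marginal of a uniform permutation), so P[π(i) > i] = (n − i)/n. Summing: Σ_{i=1}^{28} (n − i)/n = (0 + 1 + … + 27)/28 = 28(28 − 1)/(2·28) = (28 − 1)/2.
Hence E[X] = Σ_{i=1}^{28} (28 − i)/28 = 27/2 ≈ 13.5000.

E[X] = 27/2 = 13.5000.


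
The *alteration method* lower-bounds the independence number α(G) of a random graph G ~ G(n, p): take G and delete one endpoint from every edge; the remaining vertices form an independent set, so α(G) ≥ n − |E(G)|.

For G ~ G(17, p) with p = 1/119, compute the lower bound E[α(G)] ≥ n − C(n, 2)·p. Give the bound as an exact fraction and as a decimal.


E[|E(G)|] = C(17, 2)·p = 136 · (1/119) = 8/7.
E[α(G)] ≥ n − E[|E(G)|] = 17 − 8/7 = 111/7.
Numerically: ≈ 15.8571.
(This is only a lower bound; the true E[α(G)] may be larger.)

E[α(G)] ≥ 111/7 ≈ 15.8571.


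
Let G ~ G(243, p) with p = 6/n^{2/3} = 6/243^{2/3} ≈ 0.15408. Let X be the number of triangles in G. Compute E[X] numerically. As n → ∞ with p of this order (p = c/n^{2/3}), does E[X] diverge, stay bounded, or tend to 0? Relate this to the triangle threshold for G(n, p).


Number of potential triangles: C(243, 3) = 2362041.
Each occurs with probability p³ ≈ (0.15408)³ ≈ 3.6579790e-03.
By linearity: E[X] = C(243, 3)·p³ ≈ 2362041 · 3.6579790e-03 ≈ 8640.29630.
Since α = 2/3 < 1, p = c/n^{2/3} ≫ 1/n is above the triangle threshold p ~ 1/n. Asymptotically E[X] ~ (c³/6)·n^{3(1−α)} = (6³/6)·n^{1} → ∞; triangles are abundant w.h.p.

E[X] ≈ 8640.29630; in regime p = Θ(1/n^{2/3}) E[X] diverges (above the triangle threshold p ~ 1/n).


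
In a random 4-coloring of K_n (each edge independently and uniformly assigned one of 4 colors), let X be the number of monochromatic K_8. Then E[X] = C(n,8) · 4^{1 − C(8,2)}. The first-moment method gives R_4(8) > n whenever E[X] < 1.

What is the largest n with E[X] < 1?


We need C(n, 8) · 4^{1 − 28} < 1, i.e. C(n, 8) < 4^{28 − 1} = 18014398509481984.
Check values of n near the boundary:
  n = 403: C(403, 8) = 16090020602228430; 16090020602228430 < 18014398509481984? YES
  n = 404: C(404, 8) = 16415071523485570; 16415071523485570 < 18014398509481984? YES
  n = 405: C(405, 8) = 16745853821188050; 16745853821188050 < 18014398509481984? YES
  n = 406: C(406, 8) = 17082453897995850; 17082453897995850 < 18014398509481984? YES
  n = 407: C(407, 8) = 17424959239309050; 17424959239309050 < 18014398509481984? YES
  n = 408: C(408, 8) = 17773458424095231; 17773458424095231 < 18014398509481984? YES
  n = 409: C(409, 8) = 18128041135797879; 18128041135797879 < 18014398509481984? NO
The largest n with C(n, 8) < 18014398509481984 is n = 408 (where E[X] = 17773458424095231/18014398509481984 ≈ 0.986625). Hence R_4(8) > 408, i.e. R_4(8) ≥ 409.

Largest n = 408; hence R_4(8) > 408.


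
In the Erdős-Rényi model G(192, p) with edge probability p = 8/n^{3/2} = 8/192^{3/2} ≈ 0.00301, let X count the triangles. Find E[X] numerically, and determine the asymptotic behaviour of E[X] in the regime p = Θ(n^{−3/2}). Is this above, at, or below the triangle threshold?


Number of potential triangles: C(192, 3) = 1161280.
Each occurs with probability p³ ≈ (0.00301)³ ≈ 2.71903e-08.
By linearity: E[X] = C(192, 3)·p³ ≈ 1161280 · 2.71903e-08 ≈ 0.032.
Since α = 3/2 > 1, p = c/n^{3/2} = o(1/n) is below the triangle threshold p ~ 1/n. Asymptotically E[X] ~ (c³/6)·n^{3(1−α)} = (8³/6)·n^{-1.5} → 0, so by Markov's inequality G has no triangles w.h.p.

E[X] ≈ 0.032; in regime p = Θ(1/n^{3/2}) E[X] tends to 0 (below the triangle threshold p ~ 1/n).


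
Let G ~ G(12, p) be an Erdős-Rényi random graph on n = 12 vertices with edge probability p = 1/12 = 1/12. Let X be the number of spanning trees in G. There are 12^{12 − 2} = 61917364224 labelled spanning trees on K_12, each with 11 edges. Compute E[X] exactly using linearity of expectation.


K_12 has 12^{12 − 2} = 61917364224 labelled spanning trees.
For each such spanning tree H, let X_H = 1 if all 11 edges of H are present in G. Then P[X_H = 1] = p^{11} = (1/12)^{11} = 1/743008370688.
By linearity: E[X] = Σ_H E[X_H] = 61917364224 · p^{11} = 61917364224 · 1/743008370688 = 1/12.
Numerically: E[X] ≈ 0.0833.

E[X] = 61917364224 · (1/12)^{11} = 1/12 ≈ 0.0833.


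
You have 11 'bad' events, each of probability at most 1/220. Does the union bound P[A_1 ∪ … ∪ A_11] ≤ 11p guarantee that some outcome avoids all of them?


Union bound: P[∪_{i=1}^{11} A_i] ≤ Σ_i P[A_i] ≤ 11·p = 11·(1/220) = 1/20.
Numerically: 1/20 ≈ 0.0500000.
Is 1/20 < 1? YES.
Since P[∪ A_i] ≤ 1/20 < 1, the complement has P[∩ A_i^c] ≥ 1 − 1/20 = 19/20 > 0, so some outcome avoids every A_i.

11·p = 1/20 ≈ 0.0500000; existence CERTIFIED by the union bound.


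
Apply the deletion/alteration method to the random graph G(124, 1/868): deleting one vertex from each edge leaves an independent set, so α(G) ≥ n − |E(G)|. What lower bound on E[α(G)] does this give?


E[|E(G)|] = C(124, 2)·p = 7626 · (1/868) = 123/14.
E[α(G)] ≥ n − E[|E(G)|] = 124 − 123/14 = 1613/14.
Numerically: ≈ 115.214286.
(This is only a lower bound; the true E[α(G)] may be larger.)

E[α(G)] ≥ 1613/14 ≈ 115.214286.


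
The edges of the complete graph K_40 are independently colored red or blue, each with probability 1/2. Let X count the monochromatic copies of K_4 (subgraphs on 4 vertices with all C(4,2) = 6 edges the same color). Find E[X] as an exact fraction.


Let X = Σ_S X_S over the C(40, 4) = 91390 subsets S of size 4, where X_S = 1 if the K_4 on S is monochromatic.
For a fixed S, the K_4 on S has C(4, 2) = 6 edges. P[all 6 edges red] = (1/2)^6, and likewise for blue, so P[monochromatic] = 2·(1/2)^6 = 2^{1 − 6} = 1/32.
By linearity of expectation: E[X] = C(40, 4) · 2^{1 − 6} = 91390 · 1/32 = 45695/16.
Numerically: E[X] ≈ 2855.93750.

E[X] = C(40,4)·2^(1−C(4,2)) = 45695/16 ≈ 2855.93750.


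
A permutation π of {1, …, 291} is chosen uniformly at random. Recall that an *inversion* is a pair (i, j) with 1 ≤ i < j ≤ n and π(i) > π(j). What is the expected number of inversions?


Write X = Σ X_I over the C(291, 2) = 42195 pairs i < j, with X_I the indicator of one inversion.
There are 42195 indicators.
For each fixed pair i < j, the values π(i) and π(j) are two distinct elements of {1, …, 291} in uniformly random order; by symmetry P[π(i) > π(j)] = 1/2.
By linearity: E[X] = 42195 · (1/2) = C(291, 2) · (1/2) = 42195/2 = 42195/2 ≈ 21097.5000.

E[X] = 42195/2 = 21097.5000.


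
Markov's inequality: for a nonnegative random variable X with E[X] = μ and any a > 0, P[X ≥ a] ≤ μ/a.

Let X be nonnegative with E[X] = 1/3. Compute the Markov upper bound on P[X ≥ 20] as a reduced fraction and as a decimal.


μ = E[X] = 1/3, a = 20.
Markov: P[X ≥ 20] ≤ μ/a = (1/3)/20 = 1/60.
Numerically: ≈ 0.016667.
(Since a = 20 > μ = 0.333333, the bound 1/60 is < 1 and informative.)

P[X ≥ 20] ≤ 1/60 ≈ 0.016667.


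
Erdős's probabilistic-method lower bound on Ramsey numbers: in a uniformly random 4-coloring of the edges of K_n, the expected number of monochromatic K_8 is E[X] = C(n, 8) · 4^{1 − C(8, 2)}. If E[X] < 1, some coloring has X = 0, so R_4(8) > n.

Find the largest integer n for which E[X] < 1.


We need C(n, 8) · 4^{1 − 28} < 1, i.e. C(n, 8) < 4^{28 − 1} = 18014398509481984.
Check values of n near the boundary:
  n = 405: C(405, 8) = 16745853821188050; 16745853821188050 < 18014398509481984? YES
  n = 406: C(406, 8) = 17082453897995850; 17082453897995850 < 18014398509481984? YES
  n = 407: C(407, 8) = 17424959239309050; 17424959239309050 < 18014398509481984? YES
  n = 408: C(408, 8) = 17773458424095231; 17773458424095231 < 18014398509481984? YES
  n = 409: C(409, 8) = 18128041135797879; 18128041135797879 < 18014398509481984? NO
  n = 410: C(410, 8) = 18488798173326195; 18488798173326195 < 18014398509481984? NO
  n = 411: C(411, 8) = 18855821462126715; 18855821462126715 < 18014398509481984? NO
The largest n with C(n, 8) < 18014398509481984 is n = 408 (where E[X] = 17773458424095231/18014398509481984 ≈ 0.98663). Hence R_4(8) > 408, i.e. R_4(8) ≥ 409.

Largest n = 408; hence R_4(8) > 408.


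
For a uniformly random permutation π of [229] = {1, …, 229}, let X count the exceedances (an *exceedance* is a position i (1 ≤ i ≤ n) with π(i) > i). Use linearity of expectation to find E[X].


Write X = Σ_{i=1}^{229} X_i, where X_i = 1_{π(i) > i}.
For each fixed i, π(i) is uniform over {1, …, 229} (marginal of a uniform permutation), so P[π(i) > i] = (n − i)/n. Summing: Σ_{i=1}^{229} (n − i)/n = (0 + 1 + … + 228)/229 = 229(229 − 1)/(2·229) = (229 − 1)/2.
Hence E[X] = Σ_{i=1}^{229} (229 − i)/229 = 114 ≈ 114.00000.

E[X] = 114 = 114.00000.


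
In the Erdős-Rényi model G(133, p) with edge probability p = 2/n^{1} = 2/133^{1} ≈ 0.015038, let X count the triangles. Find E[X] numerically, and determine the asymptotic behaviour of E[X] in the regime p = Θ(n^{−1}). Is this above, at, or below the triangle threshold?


Number of potential triangles: C(133, 3) = 383306.
Each occurs with probability p³ ≈ (0.015038)³ ≈ 3.4004396e-06.
By linearity: E[X] = C(133, 3)·p³ ≈ 383306 · 3.4004396e-06 ≈ 1.30341.
Here α = 1, so p = 2/n is exactly at the triangle threshold p ~ 1/n. Asymptotically E[X] → c³/6 = 2³/6 = 4/3 ≈ 1.33333, a bounded constant. In this regime the triangle count is asymptotically Poisson(c³/6).

E[X] ≈ 1.30341; in regime p = Θ(1/n^{1}) E[X] stays bounded (at the triangle threshold p ~ 1/n).


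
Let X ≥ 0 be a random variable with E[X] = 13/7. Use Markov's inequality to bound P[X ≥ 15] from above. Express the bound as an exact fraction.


μ = E[X] = 13/7, a = 15.
Markov: P[X ≥ 15] ≤ μ/a = (13/7)/15 = 13/105.
Numerically: ≈ 0.123810.
(Since a = 15 > μ = 1.857143, the bound 13/105 is < 1 and informative.)

P[X ≥ 15] ≤ 13/105 ≈ 0.123810.


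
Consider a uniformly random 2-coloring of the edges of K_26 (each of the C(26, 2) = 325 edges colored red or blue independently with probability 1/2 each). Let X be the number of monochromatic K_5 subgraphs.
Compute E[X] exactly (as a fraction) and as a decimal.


Let X = Σ_S X_S over the C(26, 5) = 65780 subsets S of size 5, where X_S = 1 if the K_5 on S is monochromatic.
For a fixed S, the K_5 on S has C(5, 2) = 10 edges. P[all 10 edges red] = (1/2)^10, and likewise for blue, so P[monochromatic] = 2·(1/2)^10 = 2^{1 − 10} = 1/512.
By linearity: E[X] = C(26, 5) · 2^{1 − 10} = 65780 · 1/512 = 16445/128.
Numerically: E[X] ≈ 128.4766.

E[X] = C(26,5)·2^(1−C(5,2)) = 16445/128 ≈ 128.4766.


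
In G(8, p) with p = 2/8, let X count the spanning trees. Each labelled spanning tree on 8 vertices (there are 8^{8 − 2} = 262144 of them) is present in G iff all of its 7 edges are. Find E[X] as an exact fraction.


K_8 has 8^{8 − 2} = 262144 labelled spanning trees.
For each such spanning tree H, let X_H = 1 if all 7 edges of H are present in G. Then P[X_H = 1] = p^{7} = (1/4)^{7} = 1/16384.
By linearity of expectation: E[X] = Σ_H E[X_H] = 262144 · p^{7} = 262144 · 1/16384 = 16.
Numerically: E[X] ≈ 16.

E[X] = 262144 · (1/4)^{7} = 16 ≈ 16.


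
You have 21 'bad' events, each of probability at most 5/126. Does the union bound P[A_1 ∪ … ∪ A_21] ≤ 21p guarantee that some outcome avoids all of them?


Union bound: P[∪_{i=1}^{21} A_i] ≤ Σ_i P[A_i] ≤ 21·p = 21·(5/126) = 5/6.
Numerically: 5/6 ≈ 0.833333.
Is 5/6 < 1? YES.
Since P[∪ A_i] ≤ 5/6 < 1, the complement has P[∩ A_i^c] ≥ 1 − 5/6 = 1/6 > 0, so some outcome avoids every A_i.

21·p = 5/6 ≈ 0.833333; existence CERTIFIED by the union bound.


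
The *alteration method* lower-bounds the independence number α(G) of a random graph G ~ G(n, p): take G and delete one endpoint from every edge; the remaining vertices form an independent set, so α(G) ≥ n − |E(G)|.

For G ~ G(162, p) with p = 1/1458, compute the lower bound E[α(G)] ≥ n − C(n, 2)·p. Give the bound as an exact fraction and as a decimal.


E[|E(G)|] = C(162, 2)·p = 13041 · (1/1458) = 161/18.
E[α(G)] ≥ n − E[|E(G)|] = 162 − 161/18 = 2755/18.
Numerically: ≈ 153.055556.
(This is only a lower bound; the true E[α(G)] may be larger.)

E[α(G)] ≥ 2755/18 ≈ 153.055556.


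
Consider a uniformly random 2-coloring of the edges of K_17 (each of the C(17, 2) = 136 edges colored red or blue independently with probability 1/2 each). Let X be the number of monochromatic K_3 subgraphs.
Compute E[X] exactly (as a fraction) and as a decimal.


Let X = Σ_S X_S over the C(17, 3) = 680 subsets S of size 3, where X_S = 1 if the K_3 on S is monochromatic.
For a fixed S, the K_3 on S has C(3, 2) = 3 edges. P[all 3 edges red] = (1/2)^3, and likewise for blue, so P[monochromatic] = 2·(1/2)^3 = 2^{1 − 3} = 1/4.
By linearity: E[X] = C(17, 3) · 2^{1 − 3} = 680 · 1/4 = 170.
Numerically: E[X] ≈ 170.000000.

E[X] = C(17,3)·2^(1−C(3,2)) = 170 ≈ 170.000000.


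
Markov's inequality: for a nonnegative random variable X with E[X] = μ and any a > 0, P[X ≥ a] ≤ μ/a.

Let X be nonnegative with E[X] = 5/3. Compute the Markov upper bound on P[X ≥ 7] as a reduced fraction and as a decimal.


μ = E[X] = 5/3, a = 7.
Markov: P[X ≥ 7] ≤ μ/a = (5/3)/7 = 5/21.
Numerically: ≈ 0.238.
(Since a = 7 > μ = 1.667, the bound 5/21 is < 1 and informative.)

P[X ≥ 7] ≤ 5/21 ≈ 0.238.


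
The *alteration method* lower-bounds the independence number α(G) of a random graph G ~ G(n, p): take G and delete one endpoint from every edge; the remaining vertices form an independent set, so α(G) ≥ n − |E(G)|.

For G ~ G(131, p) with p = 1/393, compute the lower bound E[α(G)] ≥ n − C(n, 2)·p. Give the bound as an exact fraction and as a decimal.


E[|E(G)|] = C(131, 2)·p = 8515 · (1/393) = 65/3.
E[α(G)] ≥ n − E[|E(G)|] = 131 − 65/3 = 328/3.
Numerically: ≈ 109.33333.
(This is only a lower bound; the true E[α(G)] may be larger.)

E[α(G)] ≥ 328/3 ≈ 109.33333.


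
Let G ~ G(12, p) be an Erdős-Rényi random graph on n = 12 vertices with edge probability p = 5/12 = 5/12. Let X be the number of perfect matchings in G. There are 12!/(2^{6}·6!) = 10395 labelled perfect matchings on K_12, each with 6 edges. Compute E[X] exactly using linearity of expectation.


K_12 has 12!/(2^{6}·6!) = 10395 labelled perfect matchings.
For each such perfect matching H, let X_H = 1 if all 6 edges of H are present in G. Then P[X_H = 1] = p^{6} = (5/12)^{6} = 15625/2985984.
By linearity: E[X] = Σ_H E[X_H] = 10395 · p^{6} = 10395 · 15625/2985984 = 6015625/110592.
Numerically: E[X] ≈ 54.3948.

E[X] = 10395 · (5/12)^{6} = 6015625/110592 ≈ 54.3948.


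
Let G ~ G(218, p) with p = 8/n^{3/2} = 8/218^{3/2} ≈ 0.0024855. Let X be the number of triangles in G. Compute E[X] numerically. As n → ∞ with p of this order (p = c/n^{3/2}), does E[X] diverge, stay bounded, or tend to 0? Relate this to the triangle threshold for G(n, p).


Number of potential triangles: C(218, 3) = 1703016.
Each occurs with probability p³ ≈ (0.0024855)³ ≈ 1.5353795e-08.
By linearity: E[X] = C(218, 3)·p³ ≈ 1703016 · 1.5353795e-08 ≈ 0.02615.
Since α = 3/2 > 1, p = c/n^{3/2} = o(1/n) is below the triangle threshold p ~ 1/n. Asymptotically E[X] ~ (c³/6)·n^{3(1−α)} = (8³/6)·n^{-1.5} → 0, so by Markov's inequality G has no triangles w.h.p.

E[X] ≈ 0.02615; in regime p = Θ(1/n^{3/2}) E[X] tends to 0 (below the triangle threshold p ~ 1/n).


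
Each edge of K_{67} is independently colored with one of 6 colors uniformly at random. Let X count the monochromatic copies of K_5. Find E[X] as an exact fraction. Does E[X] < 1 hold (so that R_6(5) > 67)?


E[X] = C(67, 5) · 6^{1 − 10} = 9657648 · 6^{−9} = 9657648/10077696.
As a reduced fraction: E[X] = 67067/69984 ≈ 0.9583190.
Is E[X] < 1? YES.
Since E[X] < 1, there exists a 6-coloring of K_{67} with no monochromatic K_5; hence R_6(5) > 67.

E[X] = 67067/69984 ≈ 0.9583190; E[X] < 1, so R_6(5) > 67.


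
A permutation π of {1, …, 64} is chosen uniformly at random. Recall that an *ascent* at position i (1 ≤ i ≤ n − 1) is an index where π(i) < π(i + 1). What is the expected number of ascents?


Write X = Σ X_I over i = 1, …, 63, with X_I the indicator of one ascent.
There are 63 indicators.
For each fixed i, the pair (π(i), π(i+1)) is a uniformly random ordered pair of distinct values from {1, …, 64}; by symmetry P[π(i) < π(i+1)] = 1/2.
By linearity: E[X] = 63 · (1/2) = (64 − 1) · (1/2) = 63/2 ≈ 31.50000.

E[X] = 63/2 = 31.50000.


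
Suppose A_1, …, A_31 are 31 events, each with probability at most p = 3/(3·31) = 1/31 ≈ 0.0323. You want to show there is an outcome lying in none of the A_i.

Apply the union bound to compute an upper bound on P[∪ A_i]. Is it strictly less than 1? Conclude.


Union bound: P[∪_{i=1}^{31} A_i] ≤ Σ_i P[A_i] ≤ 31·p = 31·(1/31) = 1.
Numerically: 1 ≈ 1.0000.
Is 1 < 1? NO.
Since the bound 1 is ≥ 1, the union bound is uninformative here; it does NOT by itself certify existence.

31·p = 1 ≈ 1.0000; existence NOT certified by the union bound.


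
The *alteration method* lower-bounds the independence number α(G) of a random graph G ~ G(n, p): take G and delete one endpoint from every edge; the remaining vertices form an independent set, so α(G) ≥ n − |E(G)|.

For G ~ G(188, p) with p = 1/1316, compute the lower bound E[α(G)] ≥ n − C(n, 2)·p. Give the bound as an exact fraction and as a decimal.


E[|E(G)|] = C(188, 2)·p = 17578 · (1/1316) = 187/14.
E[α(G)] ≥ n − E[|E(G)|] = 188 − 187/14 = 2445/14.
Numerically: ≈ 174.642857.
(This is only a lower bound; the true E[α(G)] may be larger.)

E[α(G)] ≥ 2445/14 ≈ 174.642857.


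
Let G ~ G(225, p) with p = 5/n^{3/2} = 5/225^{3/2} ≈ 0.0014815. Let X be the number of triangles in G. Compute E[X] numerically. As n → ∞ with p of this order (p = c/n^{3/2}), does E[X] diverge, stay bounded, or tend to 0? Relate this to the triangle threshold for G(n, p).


Number of potential triangles: C(225, 3) = 1873200.
Each occurs with probability p³ ≈ (0.0014815)³ ≈ 3.2515369e-09.
By linearity: E[X] = C(225, 3)·p³ ≈ 1873200 · 3.2515369e-09 ≈ 0.00609.
Since α = 3/2 > 1, p = c/n^{3/2} = o(1/n) is below the triangle threshold p ~ 1/n. Asymptotically E[X] ~ (c³/6)·n^{3(1−α)} = (5³/6)·n^{-1.5} → 0, so by Markov's inequality G has no triangles w.h.p.

E[X] ≈ 0.00609; in regime p = Θ(1/n^{3/2}) E[X] tends to 0 (below the triangle threshold p ~ 1/n).
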